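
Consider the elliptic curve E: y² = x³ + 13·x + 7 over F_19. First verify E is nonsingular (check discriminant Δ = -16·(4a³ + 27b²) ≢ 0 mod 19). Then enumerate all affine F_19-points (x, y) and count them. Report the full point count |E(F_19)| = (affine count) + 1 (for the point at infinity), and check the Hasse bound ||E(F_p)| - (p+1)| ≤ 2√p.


Affine points = {(0, 8), (0, 11), (3, 4), (3, 15), (4, 3), (4, 16), (5, 8), (5, 11), (6, 4), (6, 15), (7, 2), (7, 17), (9, 6), (9, 13), (10, 4), (10, 15), (13, 6), (13, 13), (14, 8), (14, 11), (15, 9), (15, 10), (16, 6), (16, 13), (17, 7), (17, 12)}; affine count = 26; |E(F_19)| = 27.

Discriminant check: Δ ∝ 4a³ + 27b² = 4·13³ + 27·7² = 4·2197 + 27·49 ≡ 3 (mod 19). Nonzero ⇒ E is nonsingular.
For each x ∈ F_19, compute rhs = x³ + 13·x + 7 mod 19, then count y ∈ F_19 with y² ≡ rhs.
  x = 0: rhs = 7, matching y values: 8, 11 (2 points).
  x = 1: rhs = 2, matching y values: none (0 points).
  x = 2: rhs = 3, matching y values: none (0 points).
  x = 3: rhs = 16, matching y values: 4, 15 (2 points).
  x = 4: rhs = 9, matching y values: 3, 16 (2 points).
  x = 5: rhs = 7, matching y values: 8, 11 (2 points).
  x = 6: rhs = 16, matching y values: 4, 15 (2 points).
  x = 7: rhs = 4, matching y values: 2, 17 (2 points).
  x = 8: rhs = 15, matching y values: none (0 points).
  x = 9: rhs = 17, matching y values: 6, 13 (2 points).
  x = 10: rhs = 16, matching y values: 4, 15 (2 points).
  x = 11: rhs = 18, matching y values: none (0 points).
  x = 12: rhs = 10, matching y values: none (0 points).
  x = 13: rhs = 17, matching y values: 6, 13 (2 points).
  x = 14: rhs = 7, matching y values: 8, 11 (2 points).
  x = 15: rhs = 5, matching y values: 9, 10 (2 points).
  x = 16: rhs = 17, matching y values: 6, 13 (2 points).
  x = 17: rhs = 11, matching y values: 7, 12 (2 points).
  x = 18: rhs = 12, matching y values: none (0 points).
Total affine count: 26.
Full point count |E(F_19)| = 26 + 1 = 27.
Hasse bound: |27 − (19+1)| = |7| = 7 ≤ 2√19 ≈ 8.7178 ✓.


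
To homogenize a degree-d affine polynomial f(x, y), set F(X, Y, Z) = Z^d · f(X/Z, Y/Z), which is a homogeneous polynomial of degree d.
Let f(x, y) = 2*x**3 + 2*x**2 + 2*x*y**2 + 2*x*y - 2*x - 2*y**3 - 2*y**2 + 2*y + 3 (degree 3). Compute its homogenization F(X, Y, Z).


F(X, Y, Z) = 2*X**3 + 2*X**2*Z + 2*X*Y**2 + 2*X*Y*Z - 2*X*Z**2 - 2*Y**3 - 2*Y**2*Z + 2*Y*Z**2 + 3*Z**3

deg(f) = 3.
Substitute x = X/Z, y = Y/Z into f, then multiply by Z^3.
  monomial 2·x^3·y^0 ↦ 2·X^3·Y^0·Z^0.
  monomial 2·x^2·y^0 ↦ 2·X^2·Y^0·Z^1.
  monomial 2·x^1·y^2 ↦ 2·X^1·Y^2·Z^0.
  monomial 2·x^1·y^1 ↦ 2·X^1·Y^1·Z^1.
  monomial -2·x^1·y^0 ↦ -2·X^1·Y^0·Z^2.
  monomial -2·x^0·y^3 ↦ -2·X^0·Y^3·Z^0.
  monomial -2·x^0·y^2 ↦ -2·X^0·Y^2·Z^1.
  monomial 2·x^0·y^1 ↦ 2·X^0·Y^1·Z^2.
  monomial 3·x^0·y^0 ↦ 3·X^0·Y^0·Z^3.
Collecting: F(X, Y, Z) = 2*X**3 + 2*X**2*Z + 2*X*Y**2 + 2*X*Y*Z - 2*X*Z**2 - 2*Y**3 - 2*Y**2*Z + 2*Y*Z**2 + 3*Z**3.


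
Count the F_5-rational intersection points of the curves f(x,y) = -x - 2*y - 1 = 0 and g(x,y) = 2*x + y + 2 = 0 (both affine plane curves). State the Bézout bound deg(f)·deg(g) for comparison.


Common zeros: {(4, 0)}; count = 1; Bézout bound = 1.

deg(f) = 1, deg(g) = 1, so Bézout bound = 1.
Scan x ∈ F_5. For each x, list the y ∈ F_5 with f(x, y) ≡ 0 and those with g(x, y) ≡ 0 (mod 5); the common zeros in that column are the intersection.
  x = 0: f ≡ 0 at y ∈ {2}; g ≡ 0 at y ∈ {3}; common: ∅.
  x = 1: f ≡ 0 at y ∈ {4}; g ≡ 0 at y ∈ {1}; common: ∅.
  x = 2: f ≡ 0 at y ∈ {1}; g ≡ 0 at y ∈ {4}; common: ∅.
  x = 3: f ≡ 0 at y ∈ {3}; g ≡ 0 at y ∈ {2}; common: ∅.
  x = 4: f ≡ 0 at y ∈ {0}; g ≡ 0 at y ∈ {0}; common: {0}.
Collecting: common zeros = {(4, 0)}, so the count is 1.
Comparison with the Bézout bound: 1 ≤ 1 = deg(f)·deg(g), as expected for curves with no common component (the bound is attained).


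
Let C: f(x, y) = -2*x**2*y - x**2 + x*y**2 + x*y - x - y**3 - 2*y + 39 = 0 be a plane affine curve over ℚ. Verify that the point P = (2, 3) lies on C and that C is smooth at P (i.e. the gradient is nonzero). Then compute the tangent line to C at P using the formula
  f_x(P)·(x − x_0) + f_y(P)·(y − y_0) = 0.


Tangent line at P: -17*x - 23*y + 103 = 0.

Step 1: f(2, 3) = 0, so P lies on C.
Step 2: partial derivatives
  f_x(x, y) = -4*x*y - 2*x + y**2 + y - 1, f_y(x, y) = -2*x**2 + 2*x*y + x - 3*y**2 - 2.
  f_x(P) = -17, f_y(P) = -23 (gradient nonzero, so P is smooth).
Step 3: tangent line at P: -17·(x − 2) + -23·(y − 3) = 0.
Expanding: -17*x - 23*y + 103 = 0.


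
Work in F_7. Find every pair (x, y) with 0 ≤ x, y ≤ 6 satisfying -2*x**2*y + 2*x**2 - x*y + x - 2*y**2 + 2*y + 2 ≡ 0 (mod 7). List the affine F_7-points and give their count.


Affine F_7-points: {(4, 5), (4, 6), (6, 5), (6, 6)}; count = 4.

For each of the 49 pairs (x, y) ∈ F_7², evaluate f(x, y) mod 7. Record the zeros.
  x = 0: [0↦2, 1↦2, 2↦5, 3↦4, 4↦6, 5↦4, 6↦5]  zeros at y ∈ ∅
  x = 1: [0↦5, 1↦2, 2↦2, 3↦5, 4↦4, 5↦6, 6↦4]  zeros at y ∈ ∅
  x = 2: [0↦5, 1↦2, 2↦2, 3↦5, 4↦4, 5↦6, 6↦4]  zeros at y ∈ ∅
  x = 3: [0↦2, 1↦2, 2↦5, 3↦4, 4↦6, 5↦4, 6↦5]  zeros at y ∈ ∅
  x = 4: [0↦3, 1↦2, 2↦4, 3↦2, 4↦3, 5↦0, 6↦0]  zeros at y ∈ {5, 6}
  x = 5: [0↦1, 1↦2, 2↦6, 3↦6, 4↦2, 5↦1, 6↦3]  zeros at y ∈ ∅
  x = 6: [0↦3, 1↦2, 2↦4, 3↦2, 4↦3, 5↦0, 6↦0]  zeros at y ∈ {5, 6}
Collecting zeros: affine points = {(4, 5), (4, 6), (6, 5), (6, 6)}.
Total count |C(F_7)_aff| = 4.


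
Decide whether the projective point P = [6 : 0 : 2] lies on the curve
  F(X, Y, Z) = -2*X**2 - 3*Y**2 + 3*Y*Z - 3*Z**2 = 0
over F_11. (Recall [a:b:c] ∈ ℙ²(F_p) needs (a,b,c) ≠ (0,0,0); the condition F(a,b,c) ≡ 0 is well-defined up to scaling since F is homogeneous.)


F(6,0,2) ≡ 4 (mod 11); P is NOT on the curve.

Evaluate F(6, 0, 2) term-by-term (mod 11).
  -2*X**2 ↦ -2·36·1·1 = -72
  -3*Y**2 ↦ -3·1·0·1 = 0
  3*Y*Z ↦ 3·1·0·2 = 0
  -3*Z**2 ↦ -3·1·1·4 = -12
Sum: F(6, 0, 2) = (-72) + (0) + (0) + (-12) = -84.
Reducing mod 11: -84 ≡ 4 (mod 11).
Since F(a, b, c) ≡ 4 ≠ 0 (mod 11), P does NOT lie on the curve.


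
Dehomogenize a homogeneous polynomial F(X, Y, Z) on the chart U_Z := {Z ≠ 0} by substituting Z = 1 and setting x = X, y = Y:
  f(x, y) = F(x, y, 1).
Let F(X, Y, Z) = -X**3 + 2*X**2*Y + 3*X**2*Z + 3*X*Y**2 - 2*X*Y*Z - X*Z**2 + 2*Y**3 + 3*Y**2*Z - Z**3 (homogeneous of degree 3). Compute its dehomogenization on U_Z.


f(x, y) = -x**3 + 2*x**2*y + 3*x**2 + 3*x*y**2 - 2*x*y - x + 2*y**3 + 3*y**2 - 1

On U_Z we set Z = 1. Each monomial c·X^i·Y^j·Z^k in F becomes c·x^i·y^j·1^k = c·x^i·y^j.
Substituting Z = 1: F(X, Y, 1) = -x**3 + 2*x**2*y + 3*x**2 + 3*x*y**2 - 2*x*y - x + 2*y**3 + 3*y**2 - 1.
Note: deg(f) ≤ deg(F) = 3; strict inequality happens when F is divisible by Z (lost terms).


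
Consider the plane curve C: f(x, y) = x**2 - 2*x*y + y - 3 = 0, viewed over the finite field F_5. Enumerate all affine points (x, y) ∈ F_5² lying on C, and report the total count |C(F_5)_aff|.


Affine F_5-points: {(0, 3), (1, 3), (2, 2), (4, 4)}; count = 4.

For each of the 25 pairs (x, y) ∈ F_5², evaluate f(x, y) mod 5. Record the zeros.
  x = 0: [0↦2, 1↦3, 2↦4, 3↦0, 4↦1]  zeros at y ∈ {3}
  x = 1: [0↦3, 1↦2, 2↦1, 3↦0, 4↦4]  zeros at y ∈ {3}
  x = 2: [0↦1, 1↦3, 2↦0, 3↦2, 4↦4]  zeros at y ∈ {2}
  x = 3: [0↦1, 1↦1, 2↦1, 3↦1, 4↦1]  zeros at y ∈ ∅
  x = 4: [0↦3, 1↦1, 2↦4, 3↦2, 4↦0]  zeros at y ∈ {4}
Collecting zeros: affine points = {(0, 3), (1, 3), (2, 2), (4, 4)}.
Total count |C(F_5)_aff| = 4.


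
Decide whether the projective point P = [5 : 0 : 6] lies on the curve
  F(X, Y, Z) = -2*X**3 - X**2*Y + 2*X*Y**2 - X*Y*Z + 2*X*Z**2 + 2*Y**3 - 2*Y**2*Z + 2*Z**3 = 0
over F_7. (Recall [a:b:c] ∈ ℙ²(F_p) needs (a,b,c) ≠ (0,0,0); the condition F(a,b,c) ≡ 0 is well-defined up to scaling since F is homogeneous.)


F(5,0,6) ≡ 3 (mod 7); P is NOT on the curve.

Evaluate F(5, 0, 6) term-by-term (mod 7).
  -2*X**3 ↦ -2·125·1·1 = -250
  -X**2*Y ↦ -1·25·0·1 = 0
  2*X*Y**2 ↦ 2·5·0·1 = 0
  -X*Y*Z ↦ -1·5·0·6 = 0
  2*X*Z**2 ↦ 2·5·1·36 = 360
  2*Y**3 ↦ 2·1·0·1 = 0
  -2*Y**2*Z ↦ -2·1·0·6 = 0
  2*Z**3 ↦ 2·1·1·216 = 432
Sum: F(5, 0, 6) = (-250) + (0) + (0) + (0) + (360) + (0) + (0) + (432) = 542.
Reducing mod 7: 542 ≡ 3 (mod 7).
Since F(a, b, c) ≡ 3 ≠ 0 (mod 7), P does NOT lie on the curve.


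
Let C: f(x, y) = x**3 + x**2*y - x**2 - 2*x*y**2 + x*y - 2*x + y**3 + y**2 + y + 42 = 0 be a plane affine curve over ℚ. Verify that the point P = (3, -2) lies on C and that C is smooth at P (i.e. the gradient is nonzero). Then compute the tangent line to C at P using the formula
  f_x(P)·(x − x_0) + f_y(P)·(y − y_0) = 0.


Tangent line at P: -3*x + 45*y + 99 = 0.

Step 1: f(3, -2) = 0, so P lies on C.
Step 2: partial derivatives
  f_x(x, y) = 3*x**2 + 2*x*y - 2*x - 2*y**2 + y - 2, f_y(x, y) = x**2 - 4*x*y + x + 3*y**2 + 2*y + 1.
  f_x(P) = -3, f_y(P) = 45 (gradient nonzero, so P is smooth).
Step 3: tangent line at P: -3·(x − 3) + 45·(y − -2) = 0.
Expanding: -3*x + 45*y + 99 = 0.


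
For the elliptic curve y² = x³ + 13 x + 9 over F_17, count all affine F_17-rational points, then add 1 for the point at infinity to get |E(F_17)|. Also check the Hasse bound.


Affine points = {(0, 3), (0, 14), (2, 3), (2, 14), (7, 1), (7, 16), (8, 8), (8, 9), (10, 0), (11, 2), (11, 15), (15, 3), (15, 14)}; affine count = 13; |E(F_17)| = 14.

Discriminant check: Δ ∝ 4a³ + 27b² = 4·13³ + 27·9² = 4·2197 + 27·81 ≡ 10 (mod 17). Nonzero ⇒ E is nonsingular.
For each x ∈ F_17, compute rhs = x³ + 13·x + 9 mod 17, then count y ∈ F_17 with y² ≡ rhs.
  x = 0: rhs = 9, matching y values: 3, 14 (2 points).
  x = 1: rhs = 6, matching y values: none (0 points).
  x = 2: rhs = 9, matching y values: 3, 14 (2 points).
  x = 3: rhs = 7, matching y values: none (0 points).
  x = 4: rhs = 6, matching y values: none (0 points).
  x = 5: rhs = 12, matching y values: none (0 points).
  x = 6: rhs = 14, matching y values: none (0 points).
  x = 7: rhs = 1, matching y values: 1, 16 (2 points).
  x = 8: rhs = 13, matching y values: 8, 9 (2 points).
  x = 9: rhs = 5, matching y values: none (0 points).
  x = 10: rhs = 0, matching y values: 0 (1 points).
  x = 11: rhs = 4, matching y values: 2, 15 (2 points).
  x = 12: rhs = 6, matching y values: none (0 points).
  x = 13: rhs = 12, matching y values: none (0 points).
  x = 14: rhs = 11, matching y values: none (0 points).
  x = 15: rhs = 9, matching y values: 3, 14 (2 points).
  x = 16: rhs = 12, matching y values: none (0 points).
Total affine count: 13.
Full point count |E(F_17)| = 13 + 1 = 14.
Hasse bound: |14 − (17+1)| = |-4| = 4 ≤ 2√17 ≈ 8.2462 ✓.


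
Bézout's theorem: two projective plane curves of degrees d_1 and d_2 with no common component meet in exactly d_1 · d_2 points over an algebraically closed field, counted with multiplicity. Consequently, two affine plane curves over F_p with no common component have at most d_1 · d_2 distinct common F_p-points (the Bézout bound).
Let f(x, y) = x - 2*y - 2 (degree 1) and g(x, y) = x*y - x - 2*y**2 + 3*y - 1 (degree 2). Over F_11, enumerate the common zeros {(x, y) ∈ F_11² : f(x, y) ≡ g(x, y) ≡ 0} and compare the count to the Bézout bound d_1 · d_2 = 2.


Common zeros: {(4, 1)}; count = 1; Bézout bound = 2.

deg(f) = 1, deg(g) = 2, so Bézout bound = 2.
Scan x ∈ F_11. For each x, list the y ∈ F_11 with f(x, y) ≡ 0 and those with g(x, y) ≡ 0 (mod 11); the common zeros in that column are the intersection.
  x = 0: f ≡ 0 at y ∈ {10}; g ≡ 0 at y ∈ {1, 6}; common: ∅.
  x = 1: f ≡ 0 at y ∈ {5}; g ≡ 0 at y ∈ {1}; common: ∅.
  x = 2: f ≡ 0 at y ∈ {0}; g ≡ 0 at y ∈ {1, 7}; common: ∅.
  x = 3: f ≡ 0 at y ∈ {6}; g ≡ 0 at y ∈ {1, 2}; common: ∅.
  x = 4: f ≡ 0 at y ∈ {1}; g ≡ 0 at y ∈ {1, 8}; common: {1}.
  x = 5: f ≡ 0 at y ∈ {7}; g ≡ 0 at y ∈ {1, 3}; common: ∅.
  x = 6: f ≡ 0 at y ∈ {2}; g ≡ 0 at y ∈ {1, 9}; common: ∅.
  x = 7: f ≡ 0 at y ∈ {8}; g ≡ 0 at y ∈ {1, 4}; common: ∅.
  x = 8: f ≡ 0 at y ∈ {3}; g ≡ 0 at y ∈ {1, 10}; common: ∅.
  x = 9: f ≡ 0 at y ∈ {9}; g ≡ 0 at y ∈ {1, 5}; common: ∅.
  x = 10: f ≡ 0 at y ∈ {4}; g ≡ 0 at y ∈ {0, 1}; common: ∅.
Collecting: common zeros = {(4, 1)}, so the count is 1.
Comparison with the Bézout bound: 1 ≤ 2 = deg(f)·deg(g), as expected for curves with no common component (the affine F_11-count falls short of the bound because intersections may lie at infinity, over extension fields, or carry multiplicity).


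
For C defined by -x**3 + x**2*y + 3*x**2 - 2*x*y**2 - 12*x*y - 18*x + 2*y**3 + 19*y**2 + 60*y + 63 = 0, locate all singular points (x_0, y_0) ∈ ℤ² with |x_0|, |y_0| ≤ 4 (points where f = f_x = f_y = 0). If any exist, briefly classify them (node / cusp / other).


Singular points: {(0, -3)}; classification: cusp.

Compute partial derivatives:
  f_x = -3*x**2 + 2*x*y + 6*x - 2*y**2 - 12*y - 18.
  f_y = x**2 - 4*x*y - 12*x + 6*y**2 + 38*y + 60.
Scan x_0 ∈ {−4, ..., 4}. For each x_0, f_y(x_0, y) is a polynomial in y; find its integer roots y ∈ {−4, ..., 4}, then test f_x and f at those candidates.
  x = -4: f_y(-4, y) = 6*y**2 + 54*y + 124; no integer root y with |y| ≤ 4.
  x = -3: f_y(-3, y) = 6*y**2 + 50*y + 105; no integer root y with |y| ≤ 4.
  x = -2: f_y(-2, y) = 6*y**2 + 46*y + 88; vanishes at y ∈ {-4}. (-2, -4): f_x = -10 ≠ 0.
  x = -1: f_y(-1, y) = 6*y**2 + 42*y + 73; no integer root y with |y| ≤ 4.
  x = 0: f_y(0, y) = 6*y**2 + 38*y + 60; vanishes at y ∈ {-3}. (0, -3): f_x = 0, f = 0 — SINGULAR.
  x = 1: f_y(1, y) = 6*y**2 + 34*y + 49; no integer root y with |y| ≤ 4.
  x = 2: f_y(2, y) = 6*y**2 + 30*y + 40; no integer root y with |y| ≤ 4.
  x = 3: f_y(3, y) = 6*y**2 + 26*y + 33; no integer root y with |y| ≤ 4.
  x = 4: f_y(4, y) = 6*y**2 + 22*y + 28; no integer root y with |y| ≤ 4.
Only singular point on the grid: (0, -3).
Classify: substitute x = 0 + u, y = -3 + v and expand: f = -u**3 + u**2*v - 2*u*v**2 + 2*v**3 + v**2.
No constant or linear terms (consistent with a singular point). Quadratic part: v**2. Cubic part: -u**3 + u**2*v - 2*u*v**2 + 2*v**3.
The quadratic part v**2 is a perfect square, so there is a single (double) tangent line v = 0, i.e. y = -3. Restricting the cubic part to that line (v = 0) leaves -u**3 ≠ 0, so f is not divisible by v and the branch is v² ≈ u**3 to lowest order — this is a cusp.
Classification: cusp.


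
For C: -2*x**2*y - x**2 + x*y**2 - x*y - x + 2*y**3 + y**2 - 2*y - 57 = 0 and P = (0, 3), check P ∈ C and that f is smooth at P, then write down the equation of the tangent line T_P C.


Tangent line at P: 5*x + 58*y - 174 = 0.

Step 1: f(0, 3) = 0, so P lies on C.
Step 2: partial derivatives
  f_x(x, y) = -4*x*y - 2*x + y**2 - y - 1, f_y(x, y) = -2*x**2 + 2*x*y - x + 6*y**2 + 2*y - 2.
  f_x(P) = 5, f_y(P) = 58 (gradient nonzero, so P is smooth).
Step 3: tangent line at P: 5·(x − 0) + 58·(y − 3) = 0.
Expanding: 5*x + 58*y - 174 = 0.


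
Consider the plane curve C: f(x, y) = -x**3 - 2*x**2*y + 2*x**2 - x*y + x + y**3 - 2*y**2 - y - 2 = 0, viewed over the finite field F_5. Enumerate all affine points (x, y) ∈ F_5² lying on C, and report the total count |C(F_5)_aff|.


Affine F_5-points: {(1, 0), (1, 1), (2, 0), (3, 3), (4, 0)}; count = 5.

For each of the 25 pairs (x, y) ∈ F_5², evaluate f(x, y) mod 5. Record the zeros.
  x = 0: [0↦3, 1↦1, 2↦1, 3↦4, 4↦1]  zeros at y ∈ ∅
  x = 1: [0↦0, 1↦0, 2↦2, 3↦2, 4↦1]  zeros at y ∈ {0, 1}
  x = 2: [0↦0, 1↦3, 2↦3, 3↦1, 4↦3]  zeros at y ∈ {0}
  x = 3: [0↦2, 1↦4, 2↦3, 3↦0, 4↦1]  zeros at y ∈ {3}
  x = 4: [0↦0, 1↦2, 2↦1, 3↦3, 4↦4]  zeros at y ∈ {0}
Collecting zeros: affine points = {(1, 0), (1, 1), (2, 0), (3, 3), (4, 0)}.
Total count |C(F_5)_aff| = 5.


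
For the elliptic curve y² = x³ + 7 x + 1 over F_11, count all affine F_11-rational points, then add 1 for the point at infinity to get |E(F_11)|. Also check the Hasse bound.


Affine points = {(0, 1), (0, 10), (1, 3), (1, 8), (2, 1), (2, 10), (3, 4), (3, 7), (4, 4), (4, 7), (9, 1), (9, 10), (10, 2), (10, 9)}; affine count = 14; |E(F_11)| = 15.

Discriminant check: Δ ∝ 4a³ + 27b² = 4·7³ + 27·1² = 4·343 + 27·1 ≡ 2 (mod 11). Nonzero ⇒ E is nonsingular.
For each x ∈ F_11, compute rhs = x³ + 7·x + 1 mod 11, then count y ∈ F_11 with y² ≡ rhs.
  x = 0: rhs = 1, matching y values: 1, 10 (2 points).
  x = 1: rhs = 9, matching y values: 3, 8 (2 points).
  x = 2: rhs = 1, matching y values: 1, 10 (2 points).
  x = 3: rhs = 5, matching y values: 4, 7 (2 points).
  x = 4: rhs = 5, matching y values: 4, 7 (2 points).
  x = 5: rhs = 7, matching y values: none (0 points).
  x = 6: rhs = 6, matching y values: none (0 points).
  x = 7: rhs = 8, matching y values: none (0 points).
  x = 8: rhs = 8, matching y values: none (0 points).
  x = 9: rhs = 1, matching y values: 1, 10 (2 points).
  x = 10: rhs = 4, matching y values: 2, 9 (2 points).
Total affine count: 14.
Full point count |E(F_11)| = 14 + 1 = 15.
Hasse bound: |15 − (11+1)| = |3| = 3 ≤ 2√11 ≈ 6.6332 ✓.


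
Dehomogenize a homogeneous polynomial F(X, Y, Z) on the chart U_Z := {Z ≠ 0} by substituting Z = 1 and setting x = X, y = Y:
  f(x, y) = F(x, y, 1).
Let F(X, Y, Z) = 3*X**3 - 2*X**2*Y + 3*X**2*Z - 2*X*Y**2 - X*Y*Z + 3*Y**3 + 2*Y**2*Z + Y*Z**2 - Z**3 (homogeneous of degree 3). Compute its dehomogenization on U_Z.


f(x, y) = 3*x**3 - 2*x**2*y + 3*x**2 - 2*x*y**2 - x*y + 3*y**3 + 2*y**2 + y - 1

On U_Z we set Z = 1. Each monomial c·X^i·Y^j·Z^k in F becomes c·x^i·y^j·1^k = c·x^i·y^j.
Substituting Z = 1: F(X, Y, 1) = 3*x**3 - 2*x**2*y + 3*x**2 - 2*x*y**2 - x*y + 3*y**3 + 2*y**2 + y - 1.
Note: deg(f) ≤ deg(F) = 3; strict inequality happens when F is divisible by Z (lost terms).


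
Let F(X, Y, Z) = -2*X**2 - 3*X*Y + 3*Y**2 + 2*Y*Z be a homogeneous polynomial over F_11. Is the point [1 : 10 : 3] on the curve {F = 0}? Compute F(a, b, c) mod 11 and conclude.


F(1,10,3) ≡ 9 (mod 11); P is NOT on the curve.

Evaluate F(1, 10, 3) term-by-term (mod 11).
  -2*X**2 ↦ -2·1·1·1 = -2
  -3*X*Y ↦ -3·1·10·1 = -30
  3*Y**2 ↦ 3·1·100·1 = 300
  2*Y*Z ↦ 2·1·10·3 = 60
Sum: F(1, 10, 3) = (-2) + (-30) + (300) + (60) = 328.
Reducing mod 11: 328 ≡ 9 (mod 11).
Since F(a, b, c) ≡ 9 ≠ 0 (mod 11), P does NOT lie on the curve.


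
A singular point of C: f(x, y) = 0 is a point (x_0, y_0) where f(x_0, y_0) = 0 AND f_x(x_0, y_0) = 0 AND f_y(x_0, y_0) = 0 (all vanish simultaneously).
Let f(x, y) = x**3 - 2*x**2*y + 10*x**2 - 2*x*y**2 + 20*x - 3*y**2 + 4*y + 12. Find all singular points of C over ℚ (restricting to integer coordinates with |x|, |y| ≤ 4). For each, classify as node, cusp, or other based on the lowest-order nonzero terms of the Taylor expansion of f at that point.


Singular points: {(-2, 2)}; classification: cusp.

Compute partial derivatives:
  f_x = 3*x**2 - 4*x*y + 20*x - 2*y**2 + 20.
  f_y = -2*x**2 - 4*x*y - 6*y + 4.
Scan x_0 ∈ {−4, ..., 4}. For each x_0, f_y(x_0, y) is a polynomial in y; find its integer roots y ∈ {−4, ..., 4}, then test f_x and f at those candidates.
  x = -4: f_y(-4, y) = 10*y - 28; no integer root y with |y| ≤ 4.
  x = -3: f_y(-3, y) = 6*y - 14; no integer root y with |y| ≤ 4.
  x = -2: f_y(-2, y) = 2*y - 4; vanishes at y ∈ {2}. (-2, 2): f_x = 0, f = 0 — SINGULAR.
  x = -1: f_y(-1, y) = 2 - 2*y; vanishes at y ∈ {1}. (-1, 1): f_x = 5 ≠ 0.
  x = 0: f_y(0, y) = 4 - 6*y; no integer root y with |y| ≤ 4.
  x = 1: f_y(1, y) = 2 - 10*y; no integer root y with |y| ≤ 4.
  x = 2: f_y(2, y) = -14*y - 4; no integer root y with |y| ≤ 4.
  x = 3: f_y(3, y) = -18*y - 14; no integer root y with |y| ≤ 4.
  x = 4: f_y(4, y) = -22*y - 28; no integer root y with |y| ≤ 4.
Only singular point on the grid: (-2, 2).
Classify: substitute x = -2 + u, y = 2 + v and expand: f = u**3 - 2*u**2*v - 2*u*v**2 + v**2.
No constant or linear terms (consistent with a singular point). Quadratic part: v**2. Cubic part: u**3 - 2*u**2*v - 2*u*v**2.
The quadratic part v**2 is a perfect square, so there is a single (double) tangent line v = 0, i.e. y = 2. Restricting the cubic part to that line (v = 0) leaves u**3 ≠ 0, so f is not divisible by v and the branch is v² ≈ -u**3 to lowest order — this is a cusp.
Classification: cusp.


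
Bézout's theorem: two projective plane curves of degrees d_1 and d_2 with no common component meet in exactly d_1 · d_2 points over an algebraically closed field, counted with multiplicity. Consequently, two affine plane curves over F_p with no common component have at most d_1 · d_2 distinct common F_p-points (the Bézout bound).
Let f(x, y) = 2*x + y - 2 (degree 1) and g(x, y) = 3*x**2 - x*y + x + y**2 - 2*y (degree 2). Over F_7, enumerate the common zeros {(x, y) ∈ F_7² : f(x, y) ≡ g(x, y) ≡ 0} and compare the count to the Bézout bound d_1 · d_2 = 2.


Common zeros: {(0, 2), (6, 4)}; count = 2; Bézout bound = 2.

deg(f) = 1, deg(g) = 2, so Bézout bound = 2.
Scan x ∈ F_7. For each x, list the y ∈ F_7 with f(x, y) ≡ 0 and those with g(x, y) ≡ 0 (mod 7); the common zeros in that column are the intersection.
  x = 0: f ≡ 0 at y ∈ {2}; g ≡ 0 at y ∈ {0, 2}; common: {2}.
  x = 1: f ≡ 0 at y ∈ {0}; g ≡ 0 at y ∈ {5}; common: ∅.
  x = 2: f ≡ 0 at y ∈ {5}; g ≡ 0 at y ∈ {0, 4}; common: ∅.
  x = 3: f ≡ 0 at y ∈ {3}; g ≡ 0 at y ∈ ∅; common: ∅.
  x = 4: f ≡ 0 at y ∈ {1}; g ≡ 0 at y ∈ ∅; common: ∅.
  x = 5: f ≡ 0 at y ∈ {6}; g ≡ 0 at y ∈ {2, 5}; common: ∅.
  x = 6: f ≡ 0 at y ∈ {4}; g ≡ 0 at y ∈ {4}; common: {4}.
Collecting: common zeros = {(0, 2), (6, 4)}, so the count is 2.
Comparison with the Bézout bound: 2 ≤ 2 = deg(f)·deg(g), as expected for curves with no common component (the bound is attained).


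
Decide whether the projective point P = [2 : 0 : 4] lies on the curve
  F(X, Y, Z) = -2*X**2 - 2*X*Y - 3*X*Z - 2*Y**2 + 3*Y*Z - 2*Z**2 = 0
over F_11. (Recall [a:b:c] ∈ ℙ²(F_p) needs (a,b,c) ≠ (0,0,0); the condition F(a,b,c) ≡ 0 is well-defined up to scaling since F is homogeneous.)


F(2,0,4) ≡ 2 (mod 11); P is NOT on the curve.

Evaluate F(2, 0, 4) term-by-term (mod 11).
  -2*X**2 ↦ -2·4·1·1 = -8
  -2*X*Y ↦ -2·2·0·1 = 0
  -3*X*Z ↦ -3·2·1·4 = -24
  -2*Y**2 ↦ -2·1·0·1 = 0
  3*Y*Z ↦ 3·1·0·4 = 0
  -2*Z**2 ↦ -2·1·1·16 = -32
Sum: F(2, 0, 4) = (-8) + (0) + (-24) + (0) + (0) + (-32) = -64.
Reducing mod 11: -64 ≡ 2 (mod 11).
Since F(a, b, c) ≡ 2 ≠ 0 (mod 11), P does NOT lie on the curve.


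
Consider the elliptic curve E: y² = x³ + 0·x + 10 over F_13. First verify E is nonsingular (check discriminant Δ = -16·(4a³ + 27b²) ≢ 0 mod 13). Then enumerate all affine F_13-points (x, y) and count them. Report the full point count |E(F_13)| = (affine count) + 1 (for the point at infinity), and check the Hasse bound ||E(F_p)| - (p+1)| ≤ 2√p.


Affine points = {(0, 6), (0, 7), (4, 3), (4, 10), (10, 3), (10, 10), (12, 3), (12, 10)}; affine count = 8; |E(F_13)| = 9.

Discriminant check: Δ ∝ 4a³ + 27b² = 4·0³ + 27·10² = 4·0 + 27·100 ≡ 9 (mod 13). Nonzero ⇒ E is nonsingular.
For each x ∈ F_13, compute rhs = x³ + 0·x + 10 mod 13, then count y ∈ F_13 with y² ≡ rhs.
  x = 0: rhs = 10, matching y values: 6, 7 (2 points).
  x = 1: rhs = 11, matching y values: none (0 points).
  x = 2: rhs = 5, matching y values: none (0 points).
  x = 3: rhs = 11, matching y values: none (0 points).
  x = 4: rhs = 9, matching y values: 3, 10 (2 points).
  x = 5: rhs = 5, matching y values: none (0 points).
  x = 6: rhs = 5, matching y values: none (0 points).
  x = 7: rhs = 2, matching y values: none (0 points).
  x = 8: rhs = 2, matching y values: none (0 points).
  x = 9: rhs = 11, matching y values: none (0 points).
  x = 10: rhs = 9, matching y values: 3, 10 (2 points).
  x = 11: rhs = 2, matching y values: none (0 points).
  x = 12: rhs = 9, matching y values: 3, 10 (2 points).
Total affine count: 8.
Full point count |E(F_13)| = 8 + 1 = 9.
Hasse bound: |9 − (13+1)| = |-5| = 5 ≤ 2√13 ≈ 7.2111 ✓.


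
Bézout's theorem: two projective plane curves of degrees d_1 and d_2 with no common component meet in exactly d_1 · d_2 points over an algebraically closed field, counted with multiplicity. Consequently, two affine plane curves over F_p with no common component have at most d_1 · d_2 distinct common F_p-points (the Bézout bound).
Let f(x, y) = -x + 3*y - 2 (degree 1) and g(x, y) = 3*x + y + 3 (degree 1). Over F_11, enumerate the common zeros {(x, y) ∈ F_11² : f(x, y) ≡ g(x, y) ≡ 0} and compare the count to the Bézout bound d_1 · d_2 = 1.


Common zeros: {(0, 8)}; count = 1; Bézout bound = 1.

deg(f) = 1, deg(g) = 1, so Bézout bound = 1.
Scan x ∈ F_11. For each x, list the y ∈ F_11 with f(x, y) ≡ 0 and those with g(x, y) ≡ 0 (mod 11); the common zeros in that column are the intersection.
  x = 0: f ≡ 0 at y ∈ {8}; g ≡ 0 at y ∈ {8}; common: {8}.
  x = 1: f ≡ 0 at y ∈ {1}; g ≡ 0 at y ∈ {5}; common: ∅.
  x = 2: f ≡ 0 at y ∈ {5}; g ≡ 0 at y ∈ {2}; common: ∅.
  x = 3: f ≡ 0 at y ∈ {9}; g ≡ 0 at y ∈ {10}; common: ∅.
  x = 4: f ≡ 0 at y ∈ {2}; g ≡ 0 at y ∈ {7}; common: ∅.
  x = 5: f ≡ 0 at y ∈ {6}; g ≡ 0 at y ∈ {4}; common: ∅.
  x = 6: f ≡ 0 at y ∈ {10}; g ≡ 0 at y ∈ {1}; common: ∅.
  x = 7: f ≡ 0 at y ∈ {3}; g ≡ 0 at y ∈ {9}; common: ∅.
  x = 8: f ≡ 0 at y ∈ {7}; g ≡ 0 at y ∈ {6}; common: ∅.
  x = 9: f ≡ 0 at y ∈ {0}; g ≡ 0 at y ∈ {3}; common: ∅.
  x = 10: f ≡ 0 at y ∈ {4}; g ≡ 0 at y ∈ {0}; common: ∅.
Collecting: common zeros = {(0, 8)}, so the count is 1.
Comparison with the Bézout bound: 1 ≤ 1 = deg(f)·deg(g), as expected for curves with no common component (the bound is attained).


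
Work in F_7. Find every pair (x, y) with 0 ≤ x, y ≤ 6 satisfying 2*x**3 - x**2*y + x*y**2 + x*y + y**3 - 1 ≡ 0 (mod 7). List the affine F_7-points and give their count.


Affine F_7-points: {(0, 1), (0, 2), (0, 4), (4, 3), (5, 5), (5, 6)}; count = 6.

For each of the 49 pairs (x, y) ∈ F_7², evaluate f(x, y) mod 7. Record the zeros.
  x = 0: [0↦6, 1↦0, 2↦0, 3↦5, 4↦0, 5↦5, 6↦5]  zeros at y ∈ {1, 2, 4}
  x = 1: [0↦1, 1↦3, 2↦6, 3↦2, 4↦4, 5↦4, 6↦1]  zeros at y ∈ ∅
  x = 2: [0↦1, 1↦2, 2↦6, 3↦5, 4↦5, 5↦5, 6↦4]  zeros at y ∈ ∅
  x = 3: [0↦4, 1↦2, 2↦5, 3↦5, 4↦1, 5↦6, 6↦5]  zeros at y ∈ ∅
  x = 4: [0↦1, 1↦1, 2↦1, 3↦0, 4↦4, 5↦5, 6↦2]  zeros at y ∈ {3}
  x = 5: [0↦4, 1↦4, 2↦6, 3↦2, 4↦5, 5↦0, 6↦0]  zeros at y ∈ {5, 6}
  x = 6: [0↦4, 1↦2, 2↦4, 3↦2, 4↦2, 5↦3, 6↦4]  zeros at y ∈ ∅
Collecting zeros: affine points = {(0, 1), (0, 2), (0, 4), (4, 3), (5, 5), (5, 6)}.
Total count |C(F_7)_aff| = 6.


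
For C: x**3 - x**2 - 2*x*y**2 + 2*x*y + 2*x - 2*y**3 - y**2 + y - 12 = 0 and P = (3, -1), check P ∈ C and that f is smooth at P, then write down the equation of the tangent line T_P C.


Tangent line at P: 19*x + 15*y - 42 = 0.

Step 1: f(3, -1) = 0, so P lies on C.
Step 2: partial derivatives
  f_x(x, y) = 3*x**2 - 2*x - 2*y**2 + 2*y + 2, f_y(x, y) = -4*x*y + 2*x - 6*y**2 - 2*y + 1.
  f_x(P) = 19, f_y(P) = 15 (gradient nonzero, so P is smooth).
Step 3: tangent line at P: 19·(x − 3) + 15·(y − -1) = 0.
Expanding: 19*x + 15*y - 42 = 0.


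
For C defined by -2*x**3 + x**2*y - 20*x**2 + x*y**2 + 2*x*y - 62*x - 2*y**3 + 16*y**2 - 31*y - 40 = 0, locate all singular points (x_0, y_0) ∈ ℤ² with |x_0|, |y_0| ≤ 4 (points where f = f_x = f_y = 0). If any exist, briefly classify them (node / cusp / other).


Singular points: {(-3, 2)}; classification: cusp.

Compute partial derivatives:
  f_x = -6*x**2 + 2*x*y - 40*x + y**2 + 2*y - 62.
  f_y = x**2 + 2*x*y + 2*x - 6*y**2 + 32*y - 31.
Scan x_0 ∈ {−4, ..., 4}. For each x_0, f_y(x_0, y) is a polynomial in y; find its integer roots y ∈ {−4, ..., 4}, then test f_x and f at those candidates.
  x = -4: f_y(-4, y) = -6*y**2 + 24*y - 23; no integer root y with |y| ≤ 4.
  x = -3: f_y(-3, y) = -6*y**2 + 26*y - 28; vanishes at y ∈ {2}. (-3, 2): f_x = 0, f = 0 — SINGULAR.
  x = -2: f_y(-2, y) = -6*y**2 + 28*y - 31; no integer root y with |y| ≤ 4.
  x = -1: f_y(-1, y) = -6*y**2 + 30*y - 32; no integer root y with |y| ≤ 4.
  x = 0: f_y(0, y) = -6*y**2 + 32*y - 31; no integer root y with |y| ≤ 4.
  x = 1: f_y(1, y) = -6*y**2 + 34*y - 28; vanishes at y ∈ {1}. (1, 1): f_x = -103 ≠ 0.
  x = 2: f_y(2, y) = -6*y**2 + 36*y - 23; no integer root y with |y| ≤ 4.
  x = 3: f_y(3, y) = -6*y**2 + 38*y - 16; no integer root y with |y| ≤ 4.
  x = 4: f_y(4, y) = -6*y**2 + 40*y - 7; no integer root y with |y| ≤ 4.
Only singular point on the grid: (-3, 2).
Classify: substitute x = -3 + u, y = 2 + v and expand: f = -2*u**3 + u**2*v + u*v**2 - 2*v**3 + v**2.
No constant or linear terms (consistent with a singular point). Quadratic part: v**2. Cubic part: -2*u**3 + u**2*v + u*v**2 - 2*v**3.
The quadratic part v**2 is a perfect square, so there is a single (double) tangent line v = 0, i.e. y = 2. Restricting the cubic part to that line (v = 0) leaves -2*u**3 ≠ 0, so f is not divisible by v and the branch is v² ≈ 2*u**3 to lowest order — this is a cusp.
Classification: cusp.


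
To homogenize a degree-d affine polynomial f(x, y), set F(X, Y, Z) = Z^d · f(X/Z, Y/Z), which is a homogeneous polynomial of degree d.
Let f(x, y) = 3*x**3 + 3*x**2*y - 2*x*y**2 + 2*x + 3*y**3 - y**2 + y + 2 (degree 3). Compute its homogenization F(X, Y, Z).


F(X, Y, Z) = 3*X**3 + 3*X**2*Y - 2*X*Y**2 + 2*X*Z**2 + 3*Y**3 - Y**2*Z + Y*Z**2 + 2*Z**3

deg(f) = 3.
Substitute x = X/Z, y = Y/Z into f, then multiply by Z^3.
  monomial 3·x^3·y^0 ↦ 3·X^3·Y^0·Z^0.
  monomial 3·x^2·y^1 ↦ 3·X^2·Y^1·Z^0.
  monomial -2·x^1·y^2 ↦ -2·X^1·Y^2·Z^0.
  monomial 2·x^1·y^0 ↦ 2·X^1·Y^0·Z^2.
  monomial 3·x^0·y^3 ↦ 3·X^0·Y^3·Z^0.
  monomial -1·x^0·y^2 ↦ -1·X^0·Y^2·Z^1.
  monomial 1·x^0·y^1 ↦ 1·X^0·Y^1·Z^2.
  monomial 2·x^0·y^0 ↦ 2·X^0·Y^0·Z^3.
Collecting: F(X, Y, Z) = 3*X**3 + 3*X**2*Y - 2*X*Y**2 + 2*X*Z**2 + 3*Y**3 - Y**2*Z + Y*Z**2 + 2*Z**3.


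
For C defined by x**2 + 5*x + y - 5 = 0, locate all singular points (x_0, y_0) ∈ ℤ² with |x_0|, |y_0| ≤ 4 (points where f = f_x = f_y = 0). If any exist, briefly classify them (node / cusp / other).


No singular points in the scanned grid; C is smooth there.

Compute partial derivatives:
  f_x = 2*x + 5.
  f_y = 1.
f_y = 1 is a nonzero constant, so f_y never vanishes: no point (x, y) can satisfy f = f_x = f_y = 0. In particular no (x, y) ∈ {−4, ..., 4}² is singular; the curve is smooth.


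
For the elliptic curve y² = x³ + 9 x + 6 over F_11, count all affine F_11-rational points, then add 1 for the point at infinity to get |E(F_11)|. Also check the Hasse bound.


Affine points = {(1, 4), (1, 7), (3, 4), (3, 7), (5, 0), (6, 1), (6, 10), (7, 4), (7, 7)}; affine count = 9; |E(F_11)| = 10.

Discriminant check: Δ ∝ 4a³ + 27b² = 4·9³ + 27·6² = 4·729 + 27·36 ≡ 5 (mod 11). Nonzero ⇒ E is nonsingular.
For each x ∈ F_11, compute rhs = x³ + 9·x + 6 mod 11, then count y ∈ F_11 with y² ≡ rhs.
  x = 0: rhs = 6, matching y values: none (0 points).
  x = 1: rhs = 5, matching y values: 4, 7 (2 points).
  x = 2: rhs = 10, matching y values: none (0 points).
  x = 3: rhs = 5, matching y values: 4, 7 (2 points).
  x = 4: rhs = 7, matching y values: none (0 points).
  x = 5: rhs = 0, matching y values: 0 (1 points).
  x = 6: rhs = 1, matching y values: 1, 10 (2 points).
  x = 7: rhs = 5, matching y values: 4, 7 (2 points).
  x = 8: rhs = 7, matching y values: none (0 points).
  x = 9: rhs = 2, matching y values: none (0 points).
  x = 10: rhs = 7, matching y values: none (0 points).
Total affine count: 9.
Full point count |E(F_11)| = 9 + 1 = 10.
Hasse bound: |10 − (11+1)| = |-2| = 2 ≤ 2√11 ≈ 6.6332 ✓.


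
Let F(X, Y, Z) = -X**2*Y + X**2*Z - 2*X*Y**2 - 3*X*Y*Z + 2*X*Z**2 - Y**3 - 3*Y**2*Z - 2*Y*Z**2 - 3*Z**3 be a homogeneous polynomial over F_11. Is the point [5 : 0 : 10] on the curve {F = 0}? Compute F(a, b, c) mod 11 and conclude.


F(5,0,10) ≡ 10 (mod 11); P is NOT on the curve.

Evaluate F(5, 0, 10) term-by-term (mod 11).
  -X**2*Y ↦ -1·25·0·1 = 0
  X**2*Z ↦ 1·25·1·10 = 250
  -2*X*Y**2 ↦ -2·5·0·1 = 0
  -3*X*Y*Z ↦ -3·5·0·10 = 0
  2*X*Z**2 ↦ 2·5·1·100 = 1000
  -Y**3 ↦ -1·1·0·1 = 0
  -3*Y**2*Z ↦ -3·1·0·10 = 0
  -2*Y*Z**2 ↦ -2·1·0·100 = 0
  -3*Z**3 ↦ -3·1·1·1000 = -3000
Sum: F(5, 0, 10) = (0) + (250) + (0) + (0) + (1000) + (0) + (0) + (0) + (-3000) = -1750.
Reducing mod 11: -1750 ≡ 10 (mod 11).
Since F(a, b, c) ≡ 10 ≠ 0 (mod 11), P does NOT lie on the curve.


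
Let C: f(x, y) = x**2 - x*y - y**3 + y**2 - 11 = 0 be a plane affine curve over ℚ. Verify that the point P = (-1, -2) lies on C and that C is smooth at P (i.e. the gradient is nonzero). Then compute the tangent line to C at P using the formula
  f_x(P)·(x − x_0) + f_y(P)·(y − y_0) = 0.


Tangent line at P: -15*y - 30 = 0.

Step 1: f(-1, -2) = 0, so P lies on C.
Step 2: partial derivatives
  f_x(x, y) = 2*x - y, f_y(x, y) = -x - 3*y**2 + 2*y.
  f_x(P) = 0, f_y(P) = -15 (gradient nonzero, so P is smooth).
Step 3: tangent line at P: 0·(x − -1) + -15·(y − -2) = 0.
Expanding: -15*y - 30 = 0.


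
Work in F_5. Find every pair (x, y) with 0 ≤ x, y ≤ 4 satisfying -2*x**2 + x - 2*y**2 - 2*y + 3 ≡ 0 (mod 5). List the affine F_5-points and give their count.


Affine F_5-points: {(1, 2), (2, 2), (4, 0), (4, 4)}; count = 4.

For each of the 25 pairs (x, y) ∈ F_5², evaluate f(x, y) mod 5. Record the zeros.
  x = 0: [0↦3, 1↦4, 2↦1, 3↦4, 4↦3]  zeros at y ∈ ∅
  x = 1: [0↦2, 1↦3, 2↦0, 3↦3, 4↦2]  zeros at y ∈ {2}
  x = 2: [0↦2, 1↦3, 2↦0, 3↦3, 4↦2]  zeros at y ∈ {2}
  x = 3: [0↦3, 1↦4, 2↦1, 3↦4, 4↦3]  zeros at y ∈ ∅
  x = 4: [0↦0, 1↦1, 2↦3, 3↦1, 4↦0]  zeros at y ∈ {0, 4}
Collecting zeros: affine points = {(1, 2), (2, 2), (4, 0), (4, 4)}.
Total count |C(F_5)_aff| = 4.


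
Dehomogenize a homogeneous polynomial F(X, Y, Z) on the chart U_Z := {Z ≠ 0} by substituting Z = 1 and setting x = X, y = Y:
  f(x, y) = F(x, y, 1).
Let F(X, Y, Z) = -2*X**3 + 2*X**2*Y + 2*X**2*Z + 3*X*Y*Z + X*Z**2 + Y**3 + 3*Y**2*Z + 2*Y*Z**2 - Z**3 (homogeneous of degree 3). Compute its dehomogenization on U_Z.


f(x, y) = -2*x**3 + 2*x**2*y + 2*x**2 + 3*x*y + x + y**3 + 3*y**2 + 2*y - 1

On U_Z we set Z = 1. Each monomial c·X^i·Y^j·Z^k in F becomes c·x^i·y^j·1^k = c·x^i·y^j.
Substituting Z = 1: F(X, Y, 1) = -2*x**3 + 2*x**2*y + 2*x**2 + 3*x*y + x + y**3 + 3*y**2 + 2*y - 1.
Note: deg(f) ≤ deg(F) = 3; strict inequality happens when F is divisible by Z (lost terms).


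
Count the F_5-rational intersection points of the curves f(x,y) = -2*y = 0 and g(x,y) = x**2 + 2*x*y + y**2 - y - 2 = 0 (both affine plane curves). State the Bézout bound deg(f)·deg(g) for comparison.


Common zeros: ∅; count = 0; Bézout bound = 2.

deg(f) = 1, deg(g) = 2, so Bézout bound = 2.
Scan x ∈ F_5. For each x, list the y ∈ F_5 with f(x, y) ≡ 0 and those with g(x, y) ≡ 0 (mod 5); the common zeros in that column are the intersection.
  x = 0: f ≡ 0 at y ∈ {0}; g ≡ 0 at y ∈ {2, 4}; common: ∅.
  x = 1: f ≡ 0 at y ∈ {0}; g ≡ 0 at y ∈ {2}; common: ∅.
  x = 2: f ≡ 0 at y ∈ {0}; g ≡ 0 at y ∈ {3, 4}; common: ∅.
  x = 3: f ≡ 0 at y ∈ {0}; g ≡ 0 at y ∈ ∅; common: ∅.
  x = 4: f ≡ 0 at y ∈ {0}; g ≡ 0 at y ∈ ∅; common: ∅.
Collecting: common zeros = ∅, so the count is 0.
Comparison with the Bézout bound: 0 ≤ 2 = deg(f)·deg(g), as expected for curves with no common component (the affine F_5-count falls short of the bound because intersections may lie at infinity, over extension fields, or carry multiplicity).


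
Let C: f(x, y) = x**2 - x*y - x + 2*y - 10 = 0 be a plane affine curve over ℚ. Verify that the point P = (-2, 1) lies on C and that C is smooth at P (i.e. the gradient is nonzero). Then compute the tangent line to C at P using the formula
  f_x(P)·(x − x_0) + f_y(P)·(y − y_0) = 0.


Tangent line at P: -6*x + 4*y - 16 = 0.

Step 1: f(-2, 1) = 0, so P lies on C.
Step 2: partial derivatives
  f_x(x, y) = 2*x - y - 1, f_y(x, y) = 2 - x.
  f_x(P) = -6, f_y(P) = 4 (gradient nonzero, so P is smooth).
Step 3: tangent line at P: -6·(x − -2) + 4·(y − 1) = 0.
Expanding: -6*x + 4*y - 16 = 0.


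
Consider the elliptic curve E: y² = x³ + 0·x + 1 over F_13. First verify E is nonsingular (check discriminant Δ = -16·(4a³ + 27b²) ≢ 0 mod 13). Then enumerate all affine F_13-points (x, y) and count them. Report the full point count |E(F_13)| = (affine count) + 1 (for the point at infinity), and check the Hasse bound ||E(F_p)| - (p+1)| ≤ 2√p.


Affine points = {(0, 1), (0, 12), (2, 3), (2, 10), (4, 0), (5, 3), (5, 10), (6, 3), (6, 10), (10, 0), (12, 0)}; affine count = 11; |E(F_13)| = 12.

Discriminant check: Δ ∝ 4a³ + 27b² = 4·0³ + 27·1² = 4·0 + 27·1 ≡ 1 (mod 13). Nonzero ⇒ E is nonsingular.
For each x ∈ F_13, compute rhs = x³ + 0·x + 1 mod 13, then count y ∈ F_13 with y² ≡ rhs.
  x = 0: rhs = 1, matching y values: 1, 12 (2 points).
  x = 1: rhs = 2, matching y values: none (0 points).
  x = 2: rhs = 9, matching y values: 3, 10 (2 points).
  x = 3: rhs = 2, matching y values: none (0 points).
  x = 4: rhs = 0, matching y values: 0 (1 points).
  x = 5: rhs = 9, matching y values: 3, 10 (2 points).
  x = 6: rhs = 9, matching y values: 3, 10 (2 points).
  x = 7: rhs = 6, matching y values: none (0 points).
  x = 8: rhs = 6, matching y values: none (0 points).
  x = 9: rhs = 2, matching y values: none (0 points).
  x = 10: rhs = 0, matching y values: 0 (1 points).
  x = 11: rhs = 6, matching y values: none (0 points).
  x = 12: rhs = 0, matching y values: 0 (1 points).
Total affine count: 11.
Full point count |E(F_13)| = 11 + 1 = 12.
Hasse bound: |12 − (13+1)| = |-2| = 2 ≤ 2√13 ≈ 7.2111 ✓.


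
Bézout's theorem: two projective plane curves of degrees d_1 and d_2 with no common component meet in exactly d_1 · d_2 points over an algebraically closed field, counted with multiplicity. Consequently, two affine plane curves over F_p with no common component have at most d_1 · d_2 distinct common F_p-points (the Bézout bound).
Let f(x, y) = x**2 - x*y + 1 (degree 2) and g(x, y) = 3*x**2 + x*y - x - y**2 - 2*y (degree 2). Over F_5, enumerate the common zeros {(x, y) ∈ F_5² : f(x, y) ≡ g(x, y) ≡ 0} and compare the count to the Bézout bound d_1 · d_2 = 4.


Common zeros: {(2, 0)}; count = 1; Bézout bound = 4.

deg(f) = 2, deg(g) = 2, so Bézout bound = 4.
Scan x ∈ F_5. For each x, list the y ∈ F_5 with f(x, y) ≡ 0 and those with g(x, y) ≡ 0 (mod 5); the common zeros in that column are the intersection.
  x = 0: f ≡ 0 at y ∈ ∅; g ≡ 0 at y ∈ {0, 3}; common: ∅.
  x = 1: f ≡ 0 at y ∈ {2}; g ≡ 0 at y ∈ {1, 3}; common: ∅.
  x = 2: f ≡ 0 at y ∈ {0}; g ≡ 0 at y ∈ {0}; common: {0}.
  x = 3: f ≡ 0 at y ∈ {0}; g ≡ 0 at y ∈ ∅; common: ∅.
  x = 4: f ≡ 0 at y ∈ {3}; g ≡ 0 at y ∈ {1}; common: ∅.
Collecting: common zeros = {(2, 0)}, so the count is 1.
Comparison with the Bézout bound: 1 ≤ 4 = deg(f)·deg(g), as expected for curves with no common component (the affine F_5-count falls short of the bound because intersections may lie at infinity, over extension fields, or carry multiplicity).


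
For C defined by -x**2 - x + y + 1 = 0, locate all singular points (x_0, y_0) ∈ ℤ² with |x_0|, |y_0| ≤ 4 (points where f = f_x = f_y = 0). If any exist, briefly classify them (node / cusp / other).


No singular points in the scanned grid; C is smooth there.

Compute partial derivatives:
  f_x = -2*x - 1.
  f_y = 1.
f_y = 1 is a nonzero constant, so f_y never vanishes: no point (x, y) can satisfy f = f_x = f_y = 0. In particular no (x, y) ∈ {−4, ..., 4}² is singular; the curve is smooth.
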